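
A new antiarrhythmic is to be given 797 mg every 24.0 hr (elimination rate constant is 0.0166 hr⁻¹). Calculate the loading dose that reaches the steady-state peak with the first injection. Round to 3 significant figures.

2430 mg

Accumulation ratio R = 1 / (1 − e^(−kτ)) = 1 / (1 − e^(−0.01660×24.0)) = 1 / (1 − 0.6714) = 3.043
Loading dose = maintenance dose × R = 797 × 3.043 ≈ 2430 mg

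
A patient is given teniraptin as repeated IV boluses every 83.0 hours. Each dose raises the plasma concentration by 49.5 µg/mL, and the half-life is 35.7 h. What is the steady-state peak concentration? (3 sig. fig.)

k = ln 2 / 35.7 = 0.01942 h⁻¹
Fraction remaining after one interval: e^(−kτ) = e^(−0.01942 × 83.0) = 0.1996
R = 1 / (1 − 0.1996) = 1.249
Css,max = 49.5 × 1.249 ≈ 61.8 µg/mL

61.8 µg/mL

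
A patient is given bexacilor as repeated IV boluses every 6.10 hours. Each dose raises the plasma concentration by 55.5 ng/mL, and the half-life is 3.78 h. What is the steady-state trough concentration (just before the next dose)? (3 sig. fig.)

k = ln 2 / 3.78 = 0.1834 h⁻¹
Fraction remaining after one interval: e^(−kτ) = e^(−0.1834 × 6.10) = 0.3267
R = 1 / (1 − 0.3267) = 1.485
Css,max = 55.5 × 1.485 = 82.44 ng/mL
Css,min = Css,max × e^(−kτ) = 82.44 × 0.3267 ≈ 26.9 ng/mL

26.9 ng/mL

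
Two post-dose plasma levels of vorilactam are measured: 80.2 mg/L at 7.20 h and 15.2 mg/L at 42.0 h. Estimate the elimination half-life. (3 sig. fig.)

14.5 hours

k = ln(C₁/C₂) / (t₂ − t₁) = ln(80.2/15.2) / (42.0 − 7.20)
  = 1.663 / 34.80 = 0.04779 h⁻¹
t½ = ln 2 / k = ln 2 / 0.04779 ≈ 14.5 hours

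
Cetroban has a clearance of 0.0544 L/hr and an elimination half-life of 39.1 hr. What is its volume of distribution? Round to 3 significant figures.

k = ln 2 / t½ = ln 2 / 39.1 = 0.01773 hr⁻¹
V = CL / k = 0.0544 / 0.01773 ≈ 3.07 L

3.07 L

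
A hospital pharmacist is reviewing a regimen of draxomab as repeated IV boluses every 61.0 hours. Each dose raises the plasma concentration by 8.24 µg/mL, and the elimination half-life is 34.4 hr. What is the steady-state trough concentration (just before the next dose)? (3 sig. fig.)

k = ln 2 / 34.4 = 0.02015 hr⁻¹
Fraction remaining after one interval: e^(−kτ) = e^(−0.02015 × 61.0) = 0.2925
R = 1 / (1 − 0.2925) = 1.414
Css,max = 8.24 × 1.414 = 11.65 µg/mL
Css,min = Css,max × e^(−kτ) = 11.65 × 0.2925 ≈ 3.41 µg/mL

3.41 µg/mL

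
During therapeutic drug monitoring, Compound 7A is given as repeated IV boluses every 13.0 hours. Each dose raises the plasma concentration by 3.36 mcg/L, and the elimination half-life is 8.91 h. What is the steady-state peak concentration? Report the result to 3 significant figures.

5.28 mcg/L

k = ln 2 / 8.91 = 0.07779 h⁻¹
Fraction remaining after one interval: e^(−kτ) = e^(−0.07779 × 13.0) = 0.3637
R = 1 / (1 − 0.3637) = 1.572
Css,max = 3.36 × 1.572 ≈ 5.28 mcg/L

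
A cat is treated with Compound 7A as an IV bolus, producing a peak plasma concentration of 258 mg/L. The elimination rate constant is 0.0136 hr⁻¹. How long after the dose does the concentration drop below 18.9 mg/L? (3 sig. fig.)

C(t) = C₀ e^(−kt)  ⇒  t = ln(C₀/C) / k
t = ln(258/18.9) / 0.01360 = 2.614 / 0.01360 ≈ 192 hours

192 hours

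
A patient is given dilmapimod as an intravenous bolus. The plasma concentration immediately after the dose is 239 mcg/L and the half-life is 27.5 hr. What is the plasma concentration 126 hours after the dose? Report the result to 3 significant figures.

9.98 mcg/L

k = ln 2 / 27.5 = 0.02521 hr⁻¹
126 hr is 4.582 half-lives, so C = 239 × (1/2)^4.582 = 239 × 0.04176 ≈ 9.98 mcg/L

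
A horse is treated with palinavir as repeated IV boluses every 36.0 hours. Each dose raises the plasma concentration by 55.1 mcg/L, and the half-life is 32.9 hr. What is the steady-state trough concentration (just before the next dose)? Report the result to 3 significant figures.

48.5 mcg/L

k = ln 2 / 32.9 = 0.02107 hr⁻¹
Fraction remaining after one interval: e^(−kτ) = e^(−0.02107 × 36.0) = 0.4684
R = 1 / (1 − 0.4684) = 1.881
Css,max = 55.1 × 1.881 = 103.6 mcg/L
Css,min = Css,max × e^(−kτ) = 103.6 × 0.4684 ≈ 48.5 mcg/L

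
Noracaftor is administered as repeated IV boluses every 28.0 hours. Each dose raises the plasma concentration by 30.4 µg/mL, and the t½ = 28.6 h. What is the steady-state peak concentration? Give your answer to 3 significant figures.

k = ln 2 / 28.6 = 0.02424 h⁻¹
Fraction remaining after one interval: e^(−kτ) = e^(−0.02424 × 28.0) = 0.5073
R = 1 / (1 − 0.5073) = 2.030
Css,max = 30.4 × 2.030 ≈ 61.7 µg/mL

61.7 µg/mL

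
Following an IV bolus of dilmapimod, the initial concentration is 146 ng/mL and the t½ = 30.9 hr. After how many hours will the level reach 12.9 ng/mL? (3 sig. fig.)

k = ln 2 / 30.9 = 0.02243 hr⁻¹
C(t) = C₀ e^(−kt)  ⇒  t = ln(C₀/C) / k
t = ln(146/12.9) / 0.02243 = 2.426 / 0.02243 ≈ 108 hours

108 hours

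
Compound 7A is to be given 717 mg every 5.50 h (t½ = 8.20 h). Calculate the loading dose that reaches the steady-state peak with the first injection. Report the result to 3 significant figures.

k = ln 2 / 8.20 = 0.08453 h⁻¹
Accumulation ratio R = 1 / (1 − e^(−kτ)) = 1 / (1 − e^(−0.08453×5.50)) = 1 / (1 − 0.6282) = 2.690
Loading dose = maintenance dose × R = 717 × 2.690 ≈ 1930 mg

1930 mg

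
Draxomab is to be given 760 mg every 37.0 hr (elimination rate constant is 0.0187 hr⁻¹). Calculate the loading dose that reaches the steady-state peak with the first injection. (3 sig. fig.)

1520 mg

Accumulation ratio R = 1 / (1 − e^(−kτ)) = 1 / (1 − e^(−0.01870×37.0)) = 1 / (1 − 0.5006) = 2.002
Loading dose = maintenance dose × R = 760 × 2.002 ≈ 1520 mg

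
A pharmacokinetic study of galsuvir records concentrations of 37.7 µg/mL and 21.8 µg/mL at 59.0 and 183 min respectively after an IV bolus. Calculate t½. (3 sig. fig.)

k = ln(C₁/C₂) / (t₂ − t₁) = ln(37.7/21.8) / (183 − 59.0)
  = 0.5478 / 124.0 = 0.004417 min⁻¹
t½ = ln 2 / k = ln 2 / 0.004417 ≈ 157 minutes

157 minutes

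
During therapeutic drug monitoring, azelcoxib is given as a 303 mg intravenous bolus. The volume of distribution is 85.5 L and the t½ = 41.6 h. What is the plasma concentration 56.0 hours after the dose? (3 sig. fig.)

1.39 µg/mL

C₀ = dose / V = 303 / 85.5 = 3.544 µg/mL
k = ln 2 / 41.6 = 0.01666 h⁻¹
C(t) = C₀ e^(−kt) = 3.544 × e^(−0.01666 × 56.0) = 3.544 × e^(−0.9331) = 3.544 × 0.3933 ≈ 1.39 µg/mL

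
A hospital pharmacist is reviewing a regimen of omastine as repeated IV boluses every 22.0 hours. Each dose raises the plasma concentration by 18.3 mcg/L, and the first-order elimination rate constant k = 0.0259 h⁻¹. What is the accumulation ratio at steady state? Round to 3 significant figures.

Fraction remaining after one interval: e^(−kτ) = e^(−0.02590 × 22.0) = 0.5656
R = 1 / (1 − 0.5656) = 1 / 0.4344 ≈ 2.30

2.30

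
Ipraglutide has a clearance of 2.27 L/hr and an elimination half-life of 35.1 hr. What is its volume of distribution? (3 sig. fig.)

k = ln 2 / t½ = ln 2 / 35.1 = 0.01975 hr⁻¹
V = CL / k = 2.27 / 0.01975 ≈ 115 L

115 L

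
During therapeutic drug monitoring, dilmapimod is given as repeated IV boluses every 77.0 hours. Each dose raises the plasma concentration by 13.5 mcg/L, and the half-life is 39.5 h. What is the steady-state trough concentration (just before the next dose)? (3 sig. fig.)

k = ln 2 / 39.5 = 0.01755 h⁻¹
Fraction remaining after one interval: e^(−kτ) = e^(−0.01755 × 77.0) = 0.2589
R = 1 / (1 − 0.2589) = 1.349
Css,max = 13.5 × 1.349 = 18.22 mcg/L
Css,min = Css,max × e^(−kτ) = 18.22 × 0.2589 ≈ 4.72 mcg/L

4.72 mcg/L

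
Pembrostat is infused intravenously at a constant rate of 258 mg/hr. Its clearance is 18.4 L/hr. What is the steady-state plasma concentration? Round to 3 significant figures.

14.0 µg/mL

Css = infusion rate / CL = 258 / 18.4 ≈ 14.0 µg/mL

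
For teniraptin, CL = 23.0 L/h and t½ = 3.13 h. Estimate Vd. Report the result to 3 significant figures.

104 L

k = ln 2 / t½ = ln 2 / 3.13 = 0.2215 h⁻¹
V = CL / k = 23.0 / 0.2215 ≈ 104 L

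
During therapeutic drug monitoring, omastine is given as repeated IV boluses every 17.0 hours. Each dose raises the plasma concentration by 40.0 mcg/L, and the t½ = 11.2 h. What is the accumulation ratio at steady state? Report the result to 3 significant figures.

k = ln 2 / 11.2 = 0.06189 h⁻¹
Fraction remaining after one interval: e^(−kτ) = e^(−0.06189 × 17.0) = 0.3492
R = 1 / (1 − 0.3492) = 1 / 0.6508 ≈ 1.54

1.54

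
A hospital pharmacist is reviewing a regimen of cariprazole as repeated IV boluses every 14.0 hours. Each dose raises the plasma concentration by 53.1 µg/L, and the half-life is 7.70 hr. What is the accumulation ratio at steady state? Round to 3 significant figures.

k = ln 2 / 7.70 = 0.09002 hr⁻¹
Fraction remaining after one interval: e^(−kτ) = e^(−0.09002 × 14.0) = 0.2836
R = 1 / (1 − 0.2836) = 1 / 0.7164 ≈ 1.40

1.40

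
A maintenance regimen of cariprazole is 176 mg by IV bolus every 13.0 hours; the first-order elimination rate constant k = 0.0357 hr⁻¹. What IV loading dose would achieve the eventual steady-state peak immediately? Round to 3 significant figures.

Accumulation ratio R = 1 / (1 − e^(−kτ)) = 1 / (1 − e^(−0.03570×13.0)) = 1 / (1 − 0.6287) = 2.693
Loading dose = maintenance dose × R = 176 × 2.693 ≈ 474 mg

474 mg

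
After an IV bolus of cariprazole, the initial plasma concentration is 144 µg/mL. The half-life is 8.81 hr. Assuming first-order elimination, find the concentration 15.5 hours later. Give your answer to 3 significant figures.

42.5 µg/mL

k = ln 2 / 8.81 = 0.07868 hr⁻¹
15.5 hr is 1.759 half-lives, so C = 144 × (1/2)^1.759 = 144 × 0.2954 ≈ 42.5 µg/mL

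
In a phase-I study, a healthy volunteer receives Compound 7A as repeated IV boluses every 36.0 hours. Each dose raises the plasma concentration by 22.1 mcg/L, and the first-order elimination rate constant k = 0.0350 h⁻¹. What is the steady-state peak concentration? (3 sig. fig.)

Fraction remaining after one interval: e^(−kτ) = e^(−0.03500 × 36.0) = 0.2837
R = 1 / (1 − 0.2837) = 1.396
Css,max = 22.1 × 1.396 ≈ 30.9 mcg/L

30.9 mcg/L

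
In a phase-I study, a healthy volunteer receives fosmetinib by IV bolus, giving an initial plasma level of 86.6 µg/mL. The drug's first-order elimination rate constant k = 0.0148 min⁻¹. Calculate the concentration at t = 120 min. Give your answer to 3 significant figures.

C(t) = C₀ e^(−kt) = 86.6 × e^(−0.01480 × 120) = 86.6 × e^(−1.776) = 86.6 × 0.1693 ≈ 14.7 µg/mL

14.7 µg/mL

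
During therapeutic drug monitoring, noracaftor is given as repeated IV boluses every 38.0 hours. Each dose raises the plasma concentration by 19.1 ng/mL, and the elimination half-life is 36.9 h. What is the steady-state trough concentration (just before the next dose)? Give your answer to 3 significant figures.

k = ln 2 / 36.9 = 0.01878 h⁻¹
Fraction remaining after one interval: e^(−kτ) = e^(−0.01878 × 38.0) = 0.4898
R = 1 / (1 − 0.4898) = 1.960
Css,max = 19.1 × 1.960 = 37.43 ng/mL
Css,min = Css,max × e^(−kτ) = 37.43 × 0.4898 ≈ 18.3 ng/mL

18.3 ng/mL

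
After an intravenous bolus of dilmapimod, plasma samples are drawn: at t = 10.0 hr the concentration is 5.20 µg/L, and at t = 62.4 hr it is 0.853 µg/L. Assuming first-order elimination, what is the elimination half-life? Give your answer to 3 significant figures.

20.1 hours

k = ln(C₁/C₂) / (t₂ − t₁) = ln(5.20/0.853) / (62.4 − 10.0)
  = 1.808 / 52.40 = 0.03450 hr⁻¹
t½ = ln 2 / k = ln 2 / 0.03450 ≈ 20.1 hours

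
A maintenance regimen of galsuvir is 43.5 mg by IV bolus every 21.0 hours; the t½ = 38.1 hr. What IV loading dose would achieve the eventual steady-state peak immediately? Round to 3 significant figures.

k = ln 2 / 38.1 = 0.01819 hr⁻¹
Accumulation ratio R = 1 / (1 − e^(−kτ)) = 1 / (1 − e^(−0.01819×21.0)) = 1 / (1 − 0.6825) = 3.149
Loading dose = maintenance dose × R = 43.5 × 3.149 ≈ 137 mg

137 mg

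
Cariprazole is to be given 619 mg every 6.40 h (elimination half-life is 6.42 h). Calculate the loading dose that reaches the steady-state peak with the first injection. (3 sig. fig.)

k = ln 2 / 6.42 = 0.1080 h⁻¹
Accumulation ratio R = 1 / (1 − e^(−kτ)) = 1 / (1 − e^(−0.1080×6.40)) = 1 / (1 − 0.5011) = 2.004
Loading dose = maintenance dose × R = 619 × 2.004 ≈ 1240 mg

1240 mg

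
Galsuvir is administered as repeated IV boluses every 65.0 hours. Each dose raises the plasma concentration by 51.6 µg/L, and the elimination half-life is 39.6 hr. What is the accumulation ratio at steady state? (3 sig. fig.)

1.47

k = ln 2 / 39.6 = 0.01750 hr⁻¹
Fraction remaining after one interval: e^(−kτ) = e^(−0.01750 × 65.0) = 0.3205
R = 1 / (1 − 0.3205) = 1 / 0.6795 ≈ 1.47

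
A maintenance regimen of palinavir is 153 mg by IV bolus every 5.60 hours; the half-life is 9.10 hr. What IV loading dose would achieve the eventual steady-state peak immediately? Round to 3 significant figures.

441 mg

k = ln 2 / 9.10 = 0.07617 hr⁻¹
Accumulation ratio R = 1 / (1 − e^(−kτ)) = 1 / (1 − e^(−0.07617×5.60)) = 1 / (1 − 0.6528) = 2.880
Loading dose = maintenance dose × R = 153 × 2.880 ≈ 441 mg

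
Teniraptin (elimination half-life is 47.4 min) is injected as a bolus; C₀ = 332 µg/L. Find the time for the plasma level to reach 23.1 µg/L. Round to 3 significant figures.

182 minutes

k = ln 2 / 47.4 = 0.01462 min⁻¹
C(t) = C₀ e^(−kt)  ⇒  t = ln(C₀/C) / k
t = ln(332/23.1) / 0.01462 = 2.665 / 0.01462 ≈ 182 minutes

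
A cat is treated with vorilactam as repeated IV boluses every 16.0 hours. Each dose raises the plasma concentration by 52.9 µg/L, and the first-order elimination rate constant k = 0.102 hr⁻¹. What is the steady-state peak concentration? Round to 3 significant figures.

65.8 µg/L

Fraction remaining after one interval: e^(−kτ) = e^(−0.1020 × 16.0) = 0.1955
R = 1 / (1 − 0.1955) = 1.243
Css,max = 52.9 × 1.243 ≈ 65.8 µg/L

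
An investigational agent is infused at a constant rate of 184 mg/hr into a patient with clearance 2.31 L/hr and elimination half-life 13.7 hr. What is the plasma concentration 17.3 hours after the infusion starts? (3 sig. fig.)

Css = rate / CL = 184 / 2.31 = 79.65 µg/mL
k = ln 2 / 13.7 = 0.05059 hr⁻¹
C(t) = Css (1 − e^(−kt)) = 79.65 × (1 − e^(−0.8753)) = 79.65 × 0.5833 ≈ 46.5 µg/mL

46.5 µg/mL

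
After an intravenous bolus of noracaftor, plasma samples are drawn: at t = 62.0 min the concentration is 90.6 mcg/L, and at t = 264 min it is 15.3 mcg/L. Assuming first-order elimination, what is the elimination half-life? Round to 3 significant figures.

k = ln(C₁/C₂) / (t₂ − t₁) = ln(90.6/15.3) / (264 − 62.0)
  = 1.779 / 202.0 = 0.008805 min⁻¹
t½ = ln 2 / k = ln 2 / 0.008805 ≈ 78.7 minutes

78.7 minutes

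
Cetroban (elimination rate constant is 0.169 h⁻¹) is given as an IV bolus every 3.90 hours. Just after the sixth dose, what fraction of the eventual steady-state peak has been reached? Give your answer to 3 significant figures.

f_n = 1 − e^(−nkτ) = 1 − e^(−6 × 0.1690 × 3.90) = 1 − e^(−3.955) = 1 − 0.01917 ≈ 0.981

0.981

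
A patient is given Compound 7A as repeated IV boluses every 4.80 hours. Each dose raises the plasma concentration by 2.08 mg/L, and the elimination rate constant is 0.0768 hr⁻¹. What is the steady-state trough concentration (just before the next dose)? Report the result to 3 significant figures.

Fraction remaining after one interval: e^(−kτ) = e^(−0.07680 × 4.80) = 0.6917
R = 1 / (1 − 0.6917) = 3.243
Css,max = 2.08 × 3.243 = 6.746 mg/L
Css,min = Css,max × e^(−kτ) = 6.746 × 0.6917 ≈ 4.67 mg/L

4.67 mg/L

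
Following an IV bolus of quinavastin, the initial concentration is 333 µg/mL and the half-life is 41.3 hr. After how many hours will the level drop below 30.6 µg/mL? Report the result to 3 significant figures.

k = ln 2 / 41.3 = 0.01678 hr⁻¹
C(t) = C₀ e^(−kt)  ⇒  t = ln(C₀/C) / k
t = ln(333/30.6) / 0.01678 = 2.387 / 0.01678 ≈ 142 hours

142 hours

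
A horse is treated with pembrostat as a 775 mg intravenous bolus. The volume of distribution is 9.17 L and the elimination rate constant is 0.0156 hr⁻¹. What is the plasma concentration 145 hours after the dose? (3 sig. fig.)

8.80 mg/L

C₀ = dose / V = 775 / 9.17 = 84.51 mg/L
C(t) = C₀ e^(−kt) = 84.51 × e^(−0.01560 × 145) = 84.51 × e^(−2.262) = 84.51 × 0.1041 ≈ 8.80 mg/L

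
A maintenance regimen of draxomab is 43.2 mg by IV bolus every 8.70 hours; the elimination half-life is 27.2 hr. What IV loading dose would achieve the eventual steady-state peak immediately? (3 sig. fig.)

k = ln 2 / 27.2 = 0.02548 hr⁻¹
Accumulation ratio R = 1 / (1 − e^(−kτ)) = 1 / (1 − e^(−0.02548×8.70)) = 1 / (1 − 0.8012) = 5.029
Loading dose = maintenance dose × R = 43.2 × 5.029 ≈ 217 mg

217 mg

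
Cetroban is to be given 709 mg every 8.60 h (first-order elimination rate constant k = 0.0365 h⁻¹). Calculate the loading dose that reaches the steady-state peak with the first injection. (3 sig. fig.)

2630 mg

Accumulation ratio R = 1 / (1 − e^(−kτ)) = 1 / (1 − e^(−0.03650×8.60)) = 1 / (1 − 0.7306) = 3.712
Loading dose = maintenance dose × R = 709 × 3.712 ≈ 2630 mg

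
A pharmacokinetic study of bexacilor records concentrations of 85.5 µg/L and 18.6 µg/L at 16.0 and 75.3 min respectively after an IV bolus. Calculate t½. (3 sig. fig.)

k = ln(C₁/C₂) / (t₂ − t₁) = ln(85.5/18.6) / (75.3 − 16.0)
  = 1.525 / 59.30 = 0.02572 min⁻¹
t½ = ln 2 / k = ln 2 / 0.02572 ≈ 26.9 minutes

26.9 minutes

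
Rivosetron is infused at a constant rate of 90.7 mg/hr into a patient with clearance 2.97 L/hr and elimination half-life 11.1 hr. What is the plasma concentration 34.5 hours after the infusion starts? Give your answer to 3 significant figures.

Css = rate / CL = 90.7 / 2.97 = 30.54 mg/L
k = ln 2 / 11.1 = 0.06245 hr⁻¹
C(t) = Css (1 − e^(−kt)) = 30.54 × (1 − e^(−2.154)) = 30.54 × 0.8840 ≈ 27.0 mg/L

27.0 mg/L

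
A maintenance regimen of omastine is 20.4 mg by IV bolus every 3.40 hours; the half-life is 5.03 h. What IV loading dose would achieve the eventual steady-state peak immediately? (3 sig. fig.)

k = ln 2 / 5.03 = 0.1378 h⁻¹
Accumulation ratio R = 1 / (1 − e^(−kτ)) = 1 / (1 − e^(−0.1378×3.40)) = 1 / (1 − 0.6259) = 2.673
Loading dose = maintenance dose × R = 20.4 × 2.673 ≈ 54.5 mg

54.5 mg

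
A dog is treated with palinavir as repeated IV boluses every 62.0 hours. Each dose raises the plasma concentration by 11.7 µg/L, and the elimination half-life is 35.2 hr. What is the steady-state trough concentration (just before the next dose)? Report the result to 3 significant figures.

4.90 µg/L

k = ln 2 / 35.2 = 0.01969 hr⁻¹
Fraction remaining after one interval: e^(−kτ) = e^(−0.01969 × 62.0) = 0.2950
R = 1 / (1 − 0.2950) = 1.418
Css,max = 11.7 × 1.418 = 16.60 µg/L
Css,min = Css,max × e^(−kτ) = 16.60 × 0.2950 ≈ 4.90 µg/L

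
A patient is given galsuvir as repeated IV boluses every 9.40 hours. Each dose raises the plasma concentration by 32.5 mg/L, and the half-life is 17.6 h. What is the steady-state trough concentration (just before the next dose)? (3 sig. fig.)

72.5 mg/L

k = ln 2 / 17.6 = 0.03938 h⁻¹
Fraction remaining after one interval: e^(−kτ) = e^(−0.03938 × 9.40) = 0.6906
R = 1 / (1 − 0.6906) = 3.232
Css,max = 32.5 × 3.232 = 105.0 mg/L
Css,min = Css,max × e^(−kτ) = 105.0 × 0.6906 ≈ 72.5 mg/L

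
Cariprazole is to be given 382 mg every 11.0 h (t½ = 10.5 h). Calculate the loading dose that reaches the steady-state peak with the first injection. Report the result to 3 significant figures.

740 mg

k = ln 2 / 10.5 = 0.06601 h⁻¹
Accumulation ratio R = 1 / (1 − e^(−kτ)) = 1 / (1 − e^(−0.06601×11.0)) = 1 / (1 − 0.4838) = 1.937
Loading dose = maintenance dose × R = 382 × 1.937 ≈ 740 mg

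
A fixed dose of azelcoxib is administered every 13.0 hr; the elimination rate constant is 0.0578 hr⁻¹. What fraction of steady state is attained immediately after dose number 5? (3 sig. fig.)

f_n = 1 − e^(−nkτ) = 1 − e^(−5 × 0.05780 × 13.0) = 1 − e^(−3.757) = 1 − 0.02335 ≈ 0.977

0.977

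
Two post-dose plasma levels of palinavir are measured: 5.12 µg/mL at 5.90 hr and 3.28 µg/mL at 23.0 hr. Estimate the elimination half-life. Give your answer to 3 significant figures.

26.6 hours

k = ln(C₁/C₂) / (t₂ − t₁) = ln(5.12/3.28) / (23.0 − 5.90)
  = 0.4453 / 17.10 = 0.02604 hr⁻¹
t½ = ln 2 / k = ln 2 / 0.02604 ≈ 26.6 hours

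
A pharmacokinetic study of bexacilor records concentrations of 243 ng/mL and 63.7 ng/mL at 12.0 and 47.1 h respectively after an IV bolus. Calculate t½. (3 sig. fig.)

18.2 hours

k = ln(C₁/C₂) / (t₂ − t₁) = ln(243/63.7) / (47.1 − 12.0)
  = 1.339 / 35.10 = 0.03814 h⁻¹
t½ = ln 2 / k = ln 2 / 0.03814 ≈ 18.2 hours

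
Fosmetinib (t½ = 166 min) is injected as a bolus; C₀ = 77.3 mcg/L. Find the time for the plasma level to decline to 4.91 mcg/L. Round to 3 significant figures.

k = ln 2 / 166 = 0.004176 min⁻¹
C(t) = C₀ e^(−kt)  ⇒  t = ln(C₀/C) / k
t = ln(77.3/4.91) / 0.004176 = 2.756 / 0.004176 ≈ 660 minutes

660 minutes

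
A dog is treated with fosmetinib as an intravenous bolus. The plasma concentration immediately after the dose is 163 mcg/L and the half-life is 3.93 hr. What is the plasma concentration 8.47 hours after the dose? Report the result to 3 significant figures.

k = ln 2 / 3.93 = 0.1764 hr⁻¹
8.47 hr is 2.155 half-lives, so C = 163 × (1/2)^2.155 = 163 × 0.2245 ≈ 36.6 mcg/L

36.6 mcg/L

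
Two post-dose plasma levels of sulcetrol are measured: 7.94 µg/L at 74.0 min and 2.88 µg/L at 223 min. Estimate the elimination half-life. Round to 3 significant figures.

102 minutes

k = ln(C₁/C₂) / (t₂ − t₁) = ln(7.94/2.88) / (223 − 74.0)
  = 1.014 / 149.0 = 0.006806 min⁻¹
t½ = ln 2 / k = ln 2 / 0.006806 ≈ 102 minutes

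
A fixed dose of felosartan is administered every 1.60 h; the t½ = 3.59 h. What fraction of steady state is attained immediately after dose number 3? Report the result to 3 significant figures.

0.604

k = ln 2 / 3.59 = 0.1931 h⁻¹
f_n = 1 − e^(−nkτ) = 1 − e^(−3 × 0.1931 × 1.60) = 1 − e^(−0.9268) = 1 − 0.3958 ≈ 0.604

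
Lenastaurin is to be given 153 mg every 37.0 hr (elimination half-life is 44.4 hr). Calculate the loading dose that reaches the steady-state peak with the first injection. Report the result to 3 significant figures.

349 mg

k = ln 2 / 44.4 = 0.01561 hr⁻¹
Accumulation ratio R = 1 / (1 − e^(−kτ)) = 1 / (1 − e^(−0.01561×37.0)) = 1 / (1 − 0.5612) = 2.279
Loading dose = maintenance dose × R = 153 × 2.279 ≈ 349 mg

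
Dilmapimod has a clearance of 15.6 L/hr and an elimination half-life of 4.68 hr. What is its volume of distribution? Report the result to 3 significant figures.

k = ln 2 / t½ = ln 2 / 4.68 = 0.1481 hr⁻¹
V = CL / k = 15.6 / 0.1481 ≈ 105 L

105 L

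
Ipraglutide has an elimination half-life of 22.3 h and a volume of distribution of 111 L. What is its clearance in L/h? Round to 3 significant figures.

k = ln 2 / t½ = ln 2 / 22.3 = 0.03108 h⁻¹
CL = k · V = 0.03108 × 111 ≈ 3.45 L/h

3.45 L/h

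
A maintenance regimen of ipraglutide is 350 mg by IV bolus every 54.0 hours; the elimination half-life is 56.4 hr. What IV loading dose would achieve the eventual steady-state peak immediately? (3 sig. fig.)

722 mg

k = ln 2 / 56.4 = 0.01229 hr⁻¹
Accumulation ratio R = 1 / (1 − e^(−kτ)) = 1 / (1 − e^(−0.01229×54.0)) = 1 / (1 − 0.5150) = 2.062
Loading dose = maintenance dose × R = 350 × 2.062 ≈ 722 mg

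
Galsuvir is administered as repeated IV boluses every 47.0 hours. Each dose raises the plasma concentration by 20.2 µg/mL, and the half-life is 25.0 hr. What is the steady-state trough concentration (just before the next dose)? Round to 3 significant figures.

7.54 µg/mL

k = ln 2 / 25.0 = 0.02773 hr⁻¹
Fraction remaining after one interval: e^(−kτ) = e^(−0.02773 × 47.0) = 0.2717
R = 1 / (1 − 0.2717) = 1.373
Css,max = 20.2 × 1.373 = 27.74 µg/mL
Css,min = Css,max × e^(−kτ) = 27.74 × 0.2717 ≈ 7.54 µg/mL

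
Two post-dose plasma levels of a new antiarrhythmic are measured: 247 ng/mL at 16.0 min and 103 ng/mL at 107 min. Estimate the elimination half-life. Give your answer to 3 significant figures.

k = ln(C₁/C₂) / (t₂ − t₁) = ln(247/103) / (107 − 16.0)
  = 0.8747 / 91.00 = 0.009612 min⁻¹
t½ = ln 2 / k = ln 2 / 0.009612 ≈ 72.1 minutes

72.1 minutes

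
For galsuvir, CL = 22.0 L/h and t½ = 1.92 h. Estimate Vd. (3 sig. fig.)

k = ln 2 / t½ = ln 2 / 1.92 = 0.3610 h⁻¹
V = CL / k = 22.0 / 0.3610 ≈ 60.9 L

60.9 L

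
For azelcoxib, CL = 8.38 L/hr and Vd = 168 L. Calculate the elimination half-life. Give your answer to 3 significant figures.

13.9 hours

k = CL / V = 8.38 / 168 = 0.04988 hr⁻¹
t½ = ln 2 / k = ln 2 / 0.04988 ≈ 13.9 hours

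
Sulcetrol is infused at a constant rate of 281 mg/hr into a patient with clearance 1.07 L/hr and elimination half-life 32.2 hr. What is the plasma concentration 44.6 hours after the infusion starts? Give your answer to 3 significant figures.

Css = rate / CL = 281 / 1.07 = 262.6 µg/mL
k = ln 2 / 32.2 = 0.02153 hr⁻¹
C(t) = Css (1 − e^(−kt)) = 262.6 × (1 − e^(−0.9601)) = 262.6 × 0.6171 ≈ 162 µg/mL

162 µg/mL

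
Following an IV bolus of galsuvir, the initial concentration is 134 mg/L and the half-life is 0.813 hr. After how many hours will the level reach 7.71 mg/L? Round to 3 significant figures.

3.35 hours

k = ln 2 / 0.813 = 0.8526 hr⁻¹
C(t) = C₀ e^(−kt)  ⇒  t = ln(C₀/C) / k
t = ln(134/7.71) / 0.8526 = 2.855 / 0.8526 ≈ 3.35 hours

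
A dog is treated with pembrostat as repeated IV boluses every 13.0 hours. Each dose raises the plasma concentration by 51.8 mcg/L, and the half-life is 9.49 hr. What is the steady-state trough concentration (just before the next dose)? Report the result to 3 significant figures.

k = ln 2 / 9.49 = 0.07304 hr⁻¹
Fraction remaining after one interval: e^(−kτ) = e^(−0.07304 × 13.0) = 0.3869
R = 1 / (1 − 0.3869) = 1.631
Css,max = 51.8 × 1.631 = 84.49 mcg/L
Css,min = Css,max × e^(−kτ) = 84.49 × 0.3869 ≈ 32.7 mcg/L

32.7 mcg/L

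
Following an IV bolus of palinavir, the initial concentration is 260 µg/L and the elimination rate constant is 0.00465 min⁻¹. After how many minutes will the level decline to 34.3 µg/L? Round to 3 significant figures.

C(t) = C₀ e^(−kt)  ⇒  t = ln(C₀/C) / k
t = ln(260/34.3) / 0.004650 = 2.026 / 0.004650 ≈ 436 minutes

436 minutes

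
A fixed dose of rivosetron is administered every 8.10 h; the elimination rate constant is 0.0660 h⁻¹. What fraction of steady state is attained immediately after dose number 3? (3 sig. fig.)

0.799

f_n = 1 − e^(−nkτ) = 1 − e^(−3 × 0.06600 × 8.10) = 1 − e^(−1.604) = 1 − 0.2011 ≈ 0.799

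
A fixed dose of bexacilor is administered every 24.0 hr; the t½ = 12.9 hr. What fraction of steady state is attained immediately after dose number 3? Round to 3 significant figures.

k = ln 2 / 12.9 = 0.05373 hr⁻¹
f_n = 1 − e^(−nkτ) = 1 − e^(−3 × 0.05373 × 24.0) = 1 − e^(−3.869) = 1 − 0.02088 ≈ 0.979

0.979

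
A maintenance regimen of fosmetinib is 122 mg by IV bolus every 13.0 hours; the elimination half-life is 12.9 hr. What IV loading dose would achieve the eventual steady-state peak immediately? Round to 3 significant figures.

k = ln 2 / 12.9 = 0.05373 hr⁻¹
Accumulation ratio R = 1 / (1 − e^(−kτ)) = 1 / (1 − e^(−0.05373×13.0)) = 1 / (1 − 0.4973) = 1.989
Loading dose = maintenance dose × R = 122 × 1.989 ≈ 243 mg

243 mg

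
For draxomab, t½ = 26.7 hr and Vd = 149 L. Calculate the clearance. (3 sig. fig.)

k = ln 2 / t½ = ln 2 / 26.7 = 0.02596 hr⁻¹
CL = k · V = 0.02596 × 149 ≈ 3.87 L/hr

3.87 L/hr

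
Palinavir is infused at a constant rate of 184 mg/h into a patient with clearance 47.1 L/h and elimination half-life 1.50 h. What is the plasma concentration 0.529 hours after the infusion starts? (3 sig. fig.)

0.847 µg/mL

Css = rate / CL = 184 / 47.1 = 3.907 µg/mL
k = ln 2 / 1.50 = 0.4621 h⁻¹
C(t) = Css (1 − e^(−kt)) = 3.907 × (1 − e^(−0.2444)) = 3.907 × 0.2169 ≈ 0.847 µg/mL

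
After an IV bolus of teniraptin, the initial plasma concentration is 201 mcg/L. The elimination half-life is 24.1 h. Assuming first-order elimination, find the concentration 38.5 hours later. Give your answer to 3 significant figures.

k = ln 2 / 24.1 = 0.02876 h⁻¹
C(t) = C₀ e^(−kt) = 201 × e^(−0.02876 × 38.5) = 201 × e^(−1.107) = 201 × 0.3304 ≈ 66.4 mcg/L

66.4 mcg/L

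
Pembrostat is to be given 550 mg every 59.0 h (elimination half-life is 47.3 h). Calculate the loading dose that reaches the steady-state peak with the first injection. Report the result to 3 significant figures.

950 mg

k = ln 2 / 47.3 = 0.01465 h⁻¹
Accumulation ratio R = 1 / (1 − e^(−kτ)) = 1 / (1 − e^(−0.01465×59.0)) = 1 / (1 − 0.4212) = 1.728
Loading dose = maintenance dose × R = 550 × 1.728 ≈ 950 mg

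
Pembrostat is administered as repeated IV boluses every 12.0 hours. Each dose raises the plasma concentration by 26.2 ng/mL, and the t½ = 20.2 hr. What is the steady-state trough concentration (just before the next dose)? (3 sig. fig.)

51.4 ng/mL

k = ln 2 / 20.2 = 0.03431 hr⁻¹
Fraction remaining after one interval: e^(−kτ) = e^(−0.03431 × 12.0) = 0.6625
R = 1 / (1 − 0.6625) = 2.963
Css,max = 26.2 × 2.963 = 77.62 ng/mL
Css,min = Css,max × e^(−kτ) = 77.62 × 0.6625 ≈ 51.4 ng/mL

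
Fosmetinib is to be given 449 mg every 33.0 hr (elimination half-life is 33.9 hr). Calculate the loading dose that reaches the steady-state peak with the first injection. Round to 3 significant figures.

915 mg

k = ln 2 / 33.9 = 0.02045 hr⁻¹
Accumulation ratio R = 1 / (1 − e^(−kτ)) = 1 / (1 − e^(−0.02045×33.0)) = 1 / (1 − 0.5093) = 2.038
Loading dose = maintenance dose × R = 449 × 2.038 ≈ 915 mg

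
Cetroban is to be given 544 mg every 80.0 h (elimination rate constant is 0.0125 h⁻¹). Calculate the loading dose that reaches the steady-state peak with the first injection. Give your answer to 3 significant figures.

Accumulation ratio R = 1 / (1 − e^(−kτ)) = 1 / (1 − e^(−0.01250×80.0)) = 1 / (1 − 0.3679) = 1.582
Loading dose = maintenance dose × R = 544 × 1.582 ≈ 861 mg

861 mg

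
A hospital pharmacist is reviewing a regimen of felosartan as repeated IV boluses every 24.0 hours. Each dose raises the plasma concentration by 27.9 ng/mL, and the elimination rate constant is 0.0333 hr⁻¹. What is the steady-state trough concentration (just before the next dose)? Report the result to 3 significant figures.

22.8 ng/mL

Fraction remaining after one interval: e^(−kτ) = e^(−0.03330 × 24.0) = 0.4497
R = 1 / (1 − 0.4497) = 1.817
Css,max = 27.9 × 1.817 = 50.70 ng/mL
Css,min = Css,max × e^(−kτ) = 50.70 × 0.4497 ≈ 22.8 ng/mL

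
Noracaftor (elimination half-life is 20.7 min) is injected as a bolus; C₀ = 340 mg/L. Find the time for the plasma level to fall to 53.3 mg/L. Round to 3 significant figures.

k = ln 2 / 20.7 = 0.03349 min⁻¹
C(t) = C₀ e^(−kt)  ⇒  t = ln(C₀/C) / k
t = ln(340/53.3) / 0.03349 = 1.853 / 0.03349 ≈ 55.3 minutes

55.3 minutes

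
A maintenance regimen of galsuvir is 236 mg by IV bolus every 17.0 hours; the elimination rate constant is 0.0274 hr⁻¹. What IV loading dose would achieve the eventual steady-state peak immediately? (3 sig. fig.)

634 mg

Accumulation ratio R = 1 / (1 − e^(−kτ)) = 1 / (1 − e^(−0.02740×17.0)) = 1 / (1 − 0.6276) = 2.686
Loading dose = maintenance dose × R = 236 × 2.686 ≈ 634 mg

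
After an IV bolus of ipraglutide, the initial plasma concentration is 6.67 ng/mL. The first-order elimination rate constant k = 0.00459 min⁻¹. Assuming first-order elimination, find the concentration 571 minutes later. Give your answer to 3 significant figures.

0.485 ng/mL

C(t) = C₀ e^(−kt) = 6.67 × e^(−0.004590 × 571) = 6.67 × e^(−2.621) = 6.67 × 0.07274 ≈ 0.485 ng/mL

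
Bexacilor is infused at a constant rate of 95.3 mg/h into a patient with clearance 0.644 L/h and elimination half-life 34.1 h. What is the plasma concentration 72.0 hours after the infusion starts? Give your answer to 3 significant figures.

Css = rate / CL = 95.3 / 0.644 = 148.0 mg/L
k = ln 2 / 34.1 = 0.02033 h⁻¹
C(t) = Css (1 − e^(−kt)) = 148.0 × (1 − e^(−1.464)) = 148.0 × 0.7686 ≈ 114 mg/L

114 mg/L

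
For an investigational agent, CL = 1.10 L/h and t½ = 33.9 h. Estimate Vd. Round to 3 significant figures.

53.8 L

k = ln 2 / t½ = ln 2 / 33.9 = 0.02045 h⁻¹
V = CL / k = 1.10 / 0.02045 ≈ 53.8 L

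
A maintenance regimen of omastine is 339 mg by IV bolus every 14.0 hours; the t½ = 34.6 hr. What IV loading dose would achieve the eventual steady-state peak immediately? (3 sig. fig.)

1390 mg

k = ln 2 / 34.6 = 0.02003 hr⁻¹
Accumulation ratio R = 1 / (1 − e^(−kτ)) = 1 / (1 − e^(−0.02003×14.0)) = 1 / (1 − 0.7554) = 4.089
Loading dose = maintenance dose × R = 339 × 4.089 ≈ 1390 mg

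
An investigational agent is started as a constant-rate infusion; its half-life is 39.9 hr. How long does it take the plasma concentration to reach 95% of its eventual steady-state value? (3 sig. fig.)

k = ln 2 / 39.9 = 0.01737 hr⁻¹
f = 1 − e^(−kt)  ⇒  t = −ln(1 − f) / k
t = −ln(1 − 0.95) / 0.01737 = 2.996 / 0.01737 ≈ 172 hours

172 hours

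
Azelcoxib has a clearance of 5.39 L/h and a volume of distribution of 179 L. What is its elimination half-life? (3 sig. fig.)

k = CL / V = 5.39 / 179 = 0.03011 h⁻¹
t½ = ln 2 / k = ln 2 / 0.03011 ≈ 23.0 hours

23.0 hours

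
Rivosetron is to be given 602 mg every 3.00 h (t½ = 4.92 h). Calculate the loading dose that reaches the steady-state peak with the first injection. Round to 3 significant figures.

1750 mg

k = ln 2 / 4.92 = 0.1409 h⁻¹
Accumulation ratio R = 1 / (1 − e^(−kτ)) = 1 / (1 − e^(−0.1409×3.00)) = 1 / (1 − 0.6553) = 2.901
Loading dose = maintenance dose × R = 602 × 2.901 ≈ 1750 mg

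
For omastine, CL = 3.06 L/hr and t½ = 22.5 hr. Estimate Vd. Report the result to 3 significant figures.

k = ln 2 / t½ = ln 2 / 22.5 = 0.03081 hr⁻¹
V = CL / k = 3.06 / 0.03081 ≈ 99.3 L

99.3 L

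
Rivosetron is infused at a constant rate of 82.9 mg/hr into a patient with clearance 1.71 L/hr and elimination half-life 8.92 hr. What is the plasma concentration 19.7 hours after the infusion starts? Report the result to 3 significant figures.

38.0 mg/L

Css = rate / CL = 82.9 / 1.71 = 48.48 mg/L
k = ln 2 / 8.92 = 0.07771 hr⁻¹
C(t) = Css (1 − e^(−kt)) = 48.48 × (1 − e^(−1.531)) = 48.48 × 0.7836 ≈ 38.0 mg/L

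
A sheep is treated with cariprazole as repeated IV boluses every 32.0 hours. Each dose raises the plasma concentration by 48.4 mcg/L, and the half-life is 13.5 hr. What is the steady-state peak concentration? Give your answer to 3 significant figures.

k = ln 2 / 13.5 = 0.05134 hr⁻¹
Fraction remaining after one interval: e^(−kτ) = e^(−0.05134 × 32.0) = 0.1934
R = 1 / (1 − 0.1934) = 1.240
Css,max = 48.4 × 1.240 ≈ 60.0 mcg/L

60.0 mcg/L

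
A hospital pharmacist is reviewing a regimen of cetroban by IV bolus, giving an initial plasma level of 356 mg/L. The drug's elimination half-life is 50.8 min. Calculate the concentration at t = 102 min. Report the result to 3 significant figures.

88.5 mg/L

k = ln 2 / 50.8 = 0.01364 min⁻¹
C(t) = C₀ e^(−kt) = 356 × e^(−0.01364 × 102) = 356 × e^(−1.392) = 356 × 0.2486 ≈ 88.5 mg/L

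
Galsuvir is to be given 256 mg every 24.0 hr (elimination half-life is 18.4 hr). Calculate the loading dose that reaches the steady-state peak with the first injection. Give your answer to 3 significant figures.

k = ln 2 / 18.4 = 0.03767 hr⁻¹
Accumulation ratio R = 1 / (1 − e^(−kτ)) = 1 / (1 − e^(−0.03767×24.0)) = 1 / (1 − 0.4049) = 1.680
Loading dose = maintenance dose × R = 256 × 1.680 ≈ 430 mg

430 mg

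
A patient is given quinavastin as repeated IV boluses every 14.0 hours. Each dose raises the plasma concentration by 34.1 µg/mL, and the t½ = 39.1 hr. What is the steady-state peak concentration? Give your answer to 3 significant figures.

k = ln 2 / 39.1 = 0.01773 hr⁻¹
Fraction remaining after one interval: e^(−kτ) = e^(−0.01773 × 14.0) = 0.7802
R = 1 / (1 − 0.7802) = 4.550
Css,max = 34.1 × 4.550 ≈ 155 µg/mL

155 µg/mL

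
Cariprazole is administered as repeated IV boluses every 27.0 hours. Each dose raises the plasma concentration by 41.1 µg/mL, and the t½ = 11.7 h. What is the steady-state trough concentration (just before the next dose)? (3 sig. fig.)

k = ln 2 / 11.7 = 0.05924 h⁻¹
Fraction remaining after one interval: e^(−kτ) = e^(−0.05924 × 27.0) = 0.2020
R = 1 / (1 − 0.2020) = 1.253
Css,max = 41.1 × 1.253 = 51.50 µg/mL
Css,min = Css,max × e^(−kτ) = 51.50 × 0.2020 ≈ 10.4 µg/mL

10.4 µg/mL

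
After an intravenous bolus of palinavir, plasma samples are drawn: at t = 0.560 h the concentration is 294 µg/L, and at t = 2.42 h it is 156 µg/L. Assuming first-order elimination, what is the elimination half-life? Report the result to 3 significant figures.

k = ln(C₁/C₂) / (t₂ − t₁) = ln(294/156) / (2.42 − 0.560)
  = 0.6337 / 1.860 = 0.3407 h⁻¹
t½ = ln 2 / k = ln 2 / 0.3407 ≈ 2.03 hours

2.03 hours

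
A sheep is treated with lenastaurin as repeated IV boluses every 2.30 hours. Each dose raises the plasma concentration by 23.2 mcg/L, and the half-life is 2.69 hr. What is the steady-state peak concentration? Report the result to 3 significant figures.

k = ln 2 / 2.69 = 0.2577 hr⁻¹
Fraction remaining after one interval: e^(−kτ) = e^(−0.2577 × 2.30) = 0.5529
R = 1 / (1 − 0.5529) = 2.236
Css,max = 23.2 × 2.236 ≈ 51.9 mcg/L

51.9 mcg/L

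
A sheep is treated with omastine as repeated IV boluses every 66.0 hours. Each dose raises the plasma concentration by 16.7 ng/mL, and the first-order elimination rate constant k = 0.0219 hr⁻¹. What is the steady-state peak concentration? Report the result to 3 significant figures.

Fraction remaining after one interval: e^(−kτ) = e^(−0.02190 × 66.0) = 0.2357
R = 1 / (1 − 0.2357) = 1.308
Css,max = 16.7 × 1.308 ≈ 21.8 ng/mL

21.8 ng/mL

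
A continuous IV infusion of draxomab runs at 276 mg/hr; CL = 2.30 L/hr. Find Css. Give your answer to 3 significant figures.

Css = infusion rate / CL = 276 / 2.30 ≈ 120 µg/mL

120 µg/mL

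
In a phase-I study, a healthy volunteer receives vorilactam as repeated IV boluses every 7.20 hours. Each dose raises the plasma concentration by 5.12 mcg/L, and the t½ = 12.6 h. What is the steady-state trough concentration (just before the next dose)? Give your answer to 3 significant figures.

10.5 mcg/L

k = ln 2 / 12.6 = 0.05501 h⁻¹
Fraction remaining after one interval: e^(−kτ) = e^(−0.05501 × 7.20) = 0.6730
R = 1 / (1 − 0.6730) = 3.058
Css,max = 5.12 × 3.058 = 15.66 mcg/L
Css,min = Css,max × e^(−kτ) = 15.66 × 0.6730 ≈ 10.5 mcg/L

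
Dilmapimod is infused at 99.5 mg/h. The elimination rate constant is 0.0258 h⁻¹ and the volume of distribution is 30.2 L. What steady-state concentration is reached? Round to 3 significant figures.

CL = k · V = 0.0258 × 30.2 = 0.7792 L/h
Css = rate / CL = 99.5 / 0.7792 ≈ 128 mg/L

128 mg/L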